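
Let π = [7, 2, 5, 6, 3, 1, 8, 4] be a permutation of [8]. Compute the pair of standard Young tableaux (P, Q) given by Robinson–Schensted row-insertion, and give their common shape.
P = [1, 3, 4, 8] / [2, 6] / [5] / [7];  Q = [1, 3, 4, 7] / [2, 8] / [5] / [6];  common shape = (4, 2, 1, 1)

Row-insert the values π_1, π_2, … into P one at a time, bumping the leftmost entry strictly greater than the inserted value down to the next row. The recording tableau Q records, in position (i, j), the step at which that cell was added to P.
  Insert 7 (step 1): P = [7];  Q = [1]
  Insert 2 (step 2): P = [2] / [7];  Q = [1] / [2]
  Insert 5 (step 3): P = [2, 5] / [7];  Q = [1, 3] / [2]
  Insert 6 (step 4): P = [2, 5, 6] / [7];  Q = [1, 3, 4] / [2]
  Insert 3 (step 5): P = [2, 3, 6] / [5] / [7];  Q = [1, 3, 4] / [2] / [5]
  Insert 1 (step 6): P = [1, 3, 6] / [2] / [5] / [7];  Q = [1, 3, 4] / [2] / [5] / [6]
  Insert 8 (step 7): P = [1, 3, 6, 8] / [2] / [5] / [7];  Q = [1, 3, 4, 7] / [2] / [5] / [6]
  Insert 4 (step 8): P = [1, 3, 4, 8] / [2, 6] / [5] / [7];  Q = [1, 3, 4, 7] / [2, 8] / [5] / [6]
Final shape: (4, 2, 1, 1).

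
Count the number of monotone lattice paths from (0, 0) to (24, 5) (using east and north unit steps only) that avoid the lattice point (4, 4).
Number of paths = 117285

Total paths from (0, 0) to (24, 5): C(29, 24) = 118755. Paths through (4, 4): (paths (0, 0) → (4, 4)) × (paths (4, 4) → (24, 5)) = C(8, 4) · C(21, 20) = 70 · 21 = 1470. Avoidance count = 118755 − 1470 = 117285.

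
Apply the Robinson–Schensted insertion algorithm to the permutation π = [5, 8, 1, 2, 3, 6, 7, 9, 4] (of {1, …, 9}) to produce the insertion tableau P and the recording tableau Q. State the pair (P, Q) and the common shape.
P = [1, 2, 3, 4, 7, 9] / [5, 6] / [8];  Q = [1, 2, 5, 6, 7, 8] / [3, 4] / [9];  common shape = (6, 2, 1)

Row-insert the values π_1, π_2, … into P one at a time, bumping the leftmost entry strictly greater than the inserted value down to the next row. The recording tableau Q records, in position (i, j), the step at which that cell was added to P.
  Insert 5 (step 1): P = [5];  Q = [1]
  Insert 8 (step 2): P = [5, 8];  Q = [1, 2]
  Insert 1 (step 3): P = [1, 8] / [5];  Q = [1, 2] / [3]
  Insert 2 (step 4): P = [1, 2] / [5, 8];  Q = [1, 2] / [3, 4]
  Insert 3 (step 5): P = [1, 2, 3] / [5, 8];  Q = [1, 2, 5] / [3, 4]
  Insert 6 (step 6): P = [1, 2, 3, 6] / [5, 8];  Q = [1, 2, 5, 6] / [3, 4]
  Insert 7 (step 7): P = [1, 2, 3, 6, 7] / [5, 8];  Q = [1, 2, 5, 6, 7] / [3, 4]
  Insert 9 (step 8): P = [1, 2, 3, 6, 7, 9] / [5, 8];  Q = [1, 2, 5, 6, 7, 8] / [3, 4]
  Insert 4 (step 9): P = [1, 2, 3, 4, 7, 9] / [5, 6] / [8];  Q = [1, 2, 5, 6, 7, 8] / [3, 4] / [9]
Final shape: (6, 2, 1).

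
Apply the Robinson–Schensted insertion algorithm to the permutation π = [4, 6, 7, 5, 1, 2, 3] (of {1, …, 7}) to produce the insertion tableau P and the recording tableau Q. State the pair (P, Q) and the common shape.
P = [1, 2, 3] / [4, 5, 7] / [6];  Q = [1, 2, 3] / [4, 6, 7] / [5];  common shape = (3, 3, 1)

Row-insert the values π_1, π_2, … into P one at a time, bumping the leftmost entry strictly greater than the inserted value down to the next row. The recording tableau Q records, in position (i, j), the step at which that cell was added to P.
  Insert 4 (step 1): P = [4];  Q = [1]
  Insert 6 (step 2): P = [4, 6];  Q = [1, 2]
  Insert 7 (step 3): P = [4, 6, 7];  Q = [1, 2, 3]
  Insert 5 (step 4): P = [4, 5, 7] / [6];  Q = [1, 2, 3] / [4]
  Insert 1 (step 5): P = [1, 5, 7] / [4] / [6];  Q = [1, 2, 3] / [4] / [5]
  Insert 2 (step 6): P = [1, 2, 7] / [4, 5] / [6];  Q = [1, 2, 3] / [4, 6] / [5]
  Insert 3 (step 7): P = [1, 2, 3] / [4, 5, 7] / [6];  Q = [1, 2, 3] / [4, 6, 7] / [5]
Final shape: (3, 3, 1).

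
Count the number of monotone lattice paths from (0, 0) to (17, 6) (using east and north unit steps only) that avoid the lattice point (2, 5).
Number of paths = 100611

Total paths from (0, 0) to (17, 6): C(23, 17) = 100947. Paths through (2, 5): (paths (0, 0) → (2, 5)) × (paths (2, 5) → (17, 6)) = C(7, 2) · C(16, 15) = 21 · 16 = 336. Avoidance count = 100947 − 336 = 100611.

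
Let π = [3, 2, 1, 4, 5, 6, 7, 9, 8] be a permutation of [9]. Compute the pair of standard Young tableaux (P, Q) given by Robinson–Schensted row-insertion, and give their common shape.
P = [1, 4, 5, 6, 7, 8] / [2, 9] / [3];  Q = [1, 4, 5, 6, 7, 8] / [2, 9] / [3];  common shape = (6, 2, 1)

Row-insert the values π_1, π_2, … into P one at a time, bumping the leftmost entry strictly greater than the inserted value down to the next row. The recording tableau Q records, in position (i, j), the step at which that cell was added to P.
  Insert 3 (step 1): P = [3];  Q = [1]
  Insert 2 (step 2): P = [2] / [3];  Q = [1] / [2]
  Insert 1 (step 3): P = [1] / [2] / [3];  Q = [1] / [2] / [3]
  Insert 4 (step 4): P = [1, 4] / [2] / [3];  Q = [1, 4] / [2] / [3]
  Insert 5 (step 5): P = [1, 4, 5] / [2] / [3];  Q = [1, 4, 5] / [2] / [3]
  Insert 6 (step 6): P = [1, 4, 5, 6] / [2] / [3];  Q = [1, 4, 5, 6] / [2] / [3]
  Insert 7 (step 7): P = [1, 4, 5, 6, 7] / [2] / [3];  Q = [1, 4, 5, 6, 7] / [2] / [3]
  Insert 9 (step 8): P = [1, 4, 5, 6, 7, 9] / [2] / [3];  Q = [1, 4, 5, 6, 7, 8] / [2] / [3]
  Insert 8 (step 9): P = [1, 4, 5, 6, 7, 8] / [2, 9] / [3];  Q = [1, 4, 5, 6, 7, 8] / [2, 9] / [3]
Final shape: (6, 2, 1).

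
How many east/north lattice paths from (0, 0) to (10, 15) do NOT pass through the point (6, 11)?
Number of paths = 2402440

Total paths from (0, 0) to (10, 15): C(25, 10) = 3268760. Paths through (6, 11): (paths (0, 0) → (6, 11)) × (paths (6, 11) → (10, 15)) = C(17, 6) · C(8, 4) = 12376 · 70 = 866320. Avoidance count = 3268760 − 866320 = 2402440.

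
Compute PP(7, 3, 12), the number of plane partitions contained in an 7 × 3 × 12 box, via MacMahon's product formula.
PP(7, 3, 12) = 1577078895600

Evaluate the triple product over i = 1..7, j = 1..3, k = 1..12. The factors are (2/1) · (3/2) · (4/3) · (5/4) · (6/5) · (7/6) · (8/7) · (9/8) · … (252 factors total). The numerators and denominators telescope so the product is an integer; carrying out the multiplication exactly gives PP(7, 3, 12) = 1577078895600.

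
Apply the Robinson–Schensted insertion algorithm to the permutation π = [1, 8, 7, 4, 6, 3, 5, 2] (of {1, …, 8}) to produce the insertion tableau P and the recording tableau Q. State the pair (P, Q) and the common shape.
P = [1, 2, 5] / [3, 6] / [4] / [7] / [8];  Q = [1, 2, 5] / [3, 7] / [4] / [6] / [8];  common shape = (3, 2, 1, 1, 1)

Row-insert the values π_1, π_2, … into P one at a time, bumping the leftmost entry strictly greater than the inserted value down to the next row. The recording tableau Q records, in position (i, j), the step at which that cell was added to P.
  Insert 1 (step 1): P = [1];  Q = [1]
  Insert 8 (step 2): P = [1, 8];  Q = [1, 2]
  Insert 7 (step 3): P = [1, 7] / [8];  Q = [1, 2] / [3]
  Insert 4 (step 4): P = [1, 4] / [7] / [8];  Q = [1, 2] / [3] / [4]
  Insert 6 (step 5): P = [1, 4, 6] / [7] / [8];  Q = [1, 2, 5] / [3] / [4]
  Insert 3 (step 6): P = [1, 3, 6] / [4] / [7] / [8];  Q = [1, 2, 5] / [3] / [4] / [6]
  Insert 5 (step 7): P = [1, 3, 5] / [4, 6] / [7] / [8];  Q = [1, 2, 5] / [3, 7] / [4] / [6]
  Insert 2 (step 8): P = [1, 2, 5] / [3, 6] / [4] / [7] / [8];  Q = [1, 2, 5] / [3, 7] / [4] / [6] / [8]
Final shape: (3, 2, 1, 1, 1).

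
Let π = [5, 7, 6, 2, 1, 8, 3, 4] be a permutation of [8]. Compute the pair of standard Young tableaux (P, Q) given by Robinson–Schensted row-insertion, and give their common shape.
P = [1, 3, 4] / [2, 6, 8] / [5] / [7];  Q = [1, 2, 6] / [3, 7, 8] / [4] / [5];  common shape = (3, 3, 1, 1)

Row-insert the values π_1, π_2, … into P one at a time, bumping the leftmost entry strictly greater than the inserted value down to the next row. The recording tableau Q records, in position (i, j), the step at which that cell was added to P.
  Insert 5 (step 1): P = [5];  Q = [1]
  Insert 7 (step 2): P = [5, 7];  Q = [1, 2]
  Insert 6 (step 3): P = [5, 6] / [7];  Q = [1, 2] / [3]
  Insert 2 (step 4): P = [2, 6] / [5] / [7];  Q = [1, 2] / [3] / [4]
  Insert 1 (step 5): P = [1, 6] / [2] / [5] / [7];  Q = [1, 2] / [3] / [4] / [5]
  Insert 8 (step 6): P = [1, 6, 8] / [2] / [5] / [7];  Q = [1, 2, 6] / [3] / [4] / [5]
  Insert 3 (step 7): P = [1, 3, 8] / [2, 6] / [5] / [7];  Q = [1, 2, 6] / [3, 7] / [4] / [5]
  Insert 4 (step 8): P = [1, 3, 4] / [2, 6, 8] / [5] / [7];  Q = [1, 2, 6] / [3, 7, 8] / [4] / [5]
Final shape: (3, 3, 1, 1).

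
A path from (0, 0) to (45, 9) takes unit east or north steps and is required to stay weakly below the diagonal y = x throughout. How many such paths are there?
Number of paths = 4277470470

By the reflection principle (André's argument), the number of monotone paths to (45, 9) with n ≤ m that never go above y = x is C(54, 45) − C(54, 46) = 5317936260 − 1040465790 = 4277470470.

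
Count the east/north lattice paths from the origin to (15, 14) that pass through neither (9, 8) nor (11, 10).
Number of paths = 40616400

Inclusion–exclusion. Total paths: C(29, 15) = 77558760. Through P₁: C(17, 9)·C(12, 6) = 22462440. Through P₂: C(21, 11)·C(8, 4) = 24690120. Since P₁ is strictly southwest of P₂, a monotone path through both must visit P₁ then P₂; paths through both = C(17, 9)·C(4, 2)·C(8, 4) = 10210200. Avoid both = 77558760 − 22462440 − 24690120 + 10210200 = 40616400.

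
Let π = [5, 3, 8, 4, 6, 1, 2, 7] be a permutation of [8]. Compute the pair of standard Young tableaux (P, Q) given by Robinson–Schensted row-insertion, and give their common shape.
P = [1, 2, 6, 7] / [3, 4] / [5, 8];  Q = [1, 3, 5, 8] / [2, 4] / [6, 7];  common shape = (4, 2, 2)

Row-insert the values π_1, π_2, … into P one at a time, bumping the leftmost entry strictly greater than the inserted value down to the next row. The recording tableau Q records, in position (i, j), the step at which that cell was added to P.
  Insert 5 (step 1): P = [5];  Q = [1]
  Insert 3 (step 2): P = [3] / [5];  Q = [1] / [2]
  Insert 8 (step 3): P = [3, 8] / [5];  Q = [1, 3] / [2]
  Insert 4 (step 4): P = [3, 4] / [5, 8];  Q = [1, 3] / [2, 4]
  Insert 6 (step 5): P = [3, 4, 6] / [5, 8];  Q = [1, 3, 5] / [2, 4]
  Insert 1 (step 6): P = [1, 4, 6] / [3, 8] / [5];  Q = [1, 3, 5] / [2, 4] / [6]
  Insert 2 (step 7): P = [1, 2, 6] / [3, 4] / [5, 8];  Q = [1, 3, 5] / [2, 4] / [6, 7]
  Insert 7 (step 8): P = [1, 2, 6, 7] / [3, 4] / [5, 8];  Q = [1, 3, 5, 8] / [2, 4] / [6, 7]
Final shape: (4, 2, 2).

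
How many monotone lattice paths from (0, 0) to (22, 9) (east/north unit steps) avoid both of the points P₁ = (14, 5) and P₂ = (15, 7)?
Number of paths = 9520455

Inclusion–exclusion. Total paths: C(31, 22) = 20160075. Through P₁: C(19, 14)·C(12, 8) = 5755860. Through P₂: C(22, 15)·C(9, 7) = 6139584. Since P₁ is strictly southwest of P₂, a monotone path through both must visit P₁ then P₂; paths through both = C(19, 14)·C(3, 1)·C(9, 7) = 1255824. Avoid both = 20160075 − 5755860 − 6139584 + 1255824 = 9520455.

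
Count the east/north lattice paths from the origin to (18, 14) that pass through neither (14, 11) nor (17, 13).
Number of paths = 165054900

Inclusion–exclusion. Total paths: C(32, 18) = 471435600. Through P₁: C(25, 14)·C(7, 4) = 156009000. Through P₂: C(30, 17)·C(2, 1) = 239519700. Since P₁ is strictly southwest of P₂, a monotone path through both must visit P₁ then P₂; paths through both = C(25, 14)·C(5, 3)·C(2, 1) = 89148000. Avoid both = 471435600 − 156009000 − 239519700 + 89148000 = 165054900.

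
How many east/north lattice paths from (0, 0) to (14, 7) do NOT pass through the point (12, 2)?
Number of paths = 114369

Total paths from (0, 0) to (14, 7): C(21, 14) = 116280. Paths through (12, 2): (paths (0, 0) → (12, 2)) × (paths (12, 2) → (14, 7)) = C(14, 12) · C(7, 2) = 91 · 21 = 1911. Avoidance count = 116280 − 1911 = 114369.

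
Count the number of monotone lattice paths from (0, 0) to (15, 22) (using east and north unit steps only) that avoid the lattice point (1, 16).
Number of paths = 9363540840

Total paths from (0, 0) to (15, 22): C(37, 15) = 9364199760. Paths through (1, 16): (paths (0, 0) → (1, 16)) × (paths (1, 16) → (15, 22)) = C(17, 1) · C(20, 14) = 17 · 38760 = 658920. Avoidance count = 9364199760 − 658920 = 9363540840.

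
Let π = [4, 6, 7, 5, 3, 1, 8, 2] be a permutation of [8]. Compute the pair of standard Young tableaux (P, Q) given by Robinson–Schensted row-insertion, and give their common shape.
P = [1, 2, 7, 8] / [3, 5] / [4] / [6];  Q = [1, 2, 3, 7] / [4, 8] / [5] / [6];  common shape = (4, 2, 1, 1)

Row-insert the values π_1, π_2, … into P one at a time, bumping the leftmost entry strictly greater than the inserted value down to the next row. The recording tableau Q records, in position (i, j), the step at which that cell was added to P.
  Insert 4 (step 1): P = [4];  Q = [1]
  Insert 6 (step 2): P = [4, 6];  Q = [1, 2]
  Insert 7 (step 3): P = [4, 6, 7];  Q = [1, 2, 3]
  Insert 5 (step 4): P = [4, 5, 7] / [6];  Q = [1, 2, 3] / [4]
  Insert 3 (step 5): P = [3, 5, 7] / [4] / [6];  Q = [1, 2, 3] / [4] / [5]
  Insert 1 (step 6): P = [1, 5, 7] / [3] / [4] / [6];  Q = [1, 2, 3] / [4] / [5] / [6]
  Insert 8 (step 7): P = [1, 5, 7, 8] / [3] / [4] / [6];  Q = [1, 2, 3, 7] / [4] / [5] / [6]
  Insert 2 (step 8): P = [1, 2, 7, 8] / [3, 5] / [4] / [6];  Q = [1, 2, 3, 7] / [4, 8] / [5] / [6]
Final shape: (4, 2, 1, 1).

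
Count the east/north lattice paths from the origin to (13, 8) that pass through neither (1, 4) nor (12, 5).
Number of paths = 169878

Inclusion–exclusion. Total paths: C(21, 13) = 203490. Through P₁: C(5, 1)·C(16, 12) = 9100. Through P₂: C(17, 12)·C(4, 1) = 24752. Since P₁ is strictly southwest of P₂, a monotone path through both must visit P₁ then P₂; paths through both = C(5, 1)·C(12, 11)·C(4, 1) = 240. Avoid both = 203490 − 9100 − 24752 + 240 = 169878.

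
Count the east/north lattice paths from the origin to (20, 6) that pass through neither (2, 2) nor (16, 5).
Number of paths = 104995

Inclusion–exclusion. Total paths: C(26, 20) = 230230. Through P₁: C(4, 2)·C(22, 18) = 43890. Through P₂: C(21, 16)·C(5, 4) = 101745. Since P₁ is strictly southwest of P₂, a monotone path through both must visit P₁ then P₂; paths through both = C(4, 2)·C(17, 14)·C(5, 4) = 20400. Avoid both = 230230 − 43890 − 101745 + 20400 = 104995.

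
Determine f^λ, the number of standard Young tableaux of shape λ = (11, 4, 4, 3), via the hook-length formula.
# SYT of shape (11, 4, 4, 3) = 118186992

Hook-length formula: f^λ = n! / Π hook(c), product over all cells c of the Young diagram. For λ = (11, 4, 4, 3), n = 22 boxes. Hook lengths by row (left-to-right, top-to-bottom): [14, 13, 12, 10, 7, 6, 5, 4, 3, 2, 1]; [6, 5, 4, 2]; [5, 4, 3, 1]; [3, 2, 1]. Product of hooks = 9510359040000. So f^λ = 22! / 9510359040000 = 1124000727777607680000 / 9510359040000 = 118186992.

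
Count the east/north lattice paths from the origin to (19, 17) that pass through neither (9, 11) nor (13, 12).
Number of paths = 5237921920

Inclusion–exclusion. Total paths: C(36, 19) = 8597496600. Through P₁: C(20, 9)·C(16, 10) = 1345023680. Through P₂: C(25, 13)·C(11, 6) = 2402538600. Since P₁ is strictly southwest of P₂, a monotone path through both must visit P₁ then P₂; paths through both = C(20, 9)·C(5, 4)·C(11, 6) = 387987600. Avoid both = 8597496600 − 1345023680 − 2402538600 + 387987600 = 5237921920.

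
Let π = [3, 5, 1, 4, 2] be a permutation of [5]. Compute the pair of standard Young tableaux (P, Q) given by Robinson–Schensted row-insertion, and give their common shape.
P = [1, 2] / [3, 4] / [5];  Q = [1, 2] / [3, 4] / [5];  common shape = (2, 2, 1)

Row-insert the values π_1, π_2, … into P one at a time, bumping the leftmost entry strictly greater than the inserted value down to the next row. The recording tableau Q records, in position (i, j), the step at which that cell was added to P.
  Insert 3 (step 1): P = [3];  Q = [1]
  Insert 5 (step 2): P = [3, 5];  Q = [1, 2]
  Insert 1 (step 3): P = [1, 5] / [3];  Q = [1, 2] / [3]
  Insert 4 (step 4): P = [1, 4] / [3, 5];  Q = [1, 2] / [3, 4]
  Insert 2 (step 5): P = [1, 2] / [3, 4] / [5];  Q = [1, 2] / [3, 4] / [5]
Final shape: (2, 2, 1).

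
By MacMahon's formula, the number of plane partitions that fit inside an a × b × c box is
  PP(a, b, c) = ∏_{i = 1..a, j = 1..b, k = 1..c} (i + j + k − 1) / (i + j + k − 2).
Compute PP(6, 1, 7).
PP(6, 1, 7) = 1716

Evaluate the triple product over i = 1..6, j = 1..1, k = 1..7. The factors are (2/1) · (3/2) · (4/3) · (5/4) · (6/5) · (7/6) · (8/7) · (3/2) · … (42 factors total). The numerators and denominators telescope so the product is an integer; carrying out the multiplication exactly gives PP(6, 1, 7) = 1716.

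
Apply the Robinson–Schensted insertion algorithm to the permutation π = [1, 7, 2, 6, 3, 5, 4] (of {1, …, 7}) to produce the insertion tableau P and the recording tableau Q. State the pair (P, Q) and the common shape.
P = [1, 2, 3, 4] / [5] / [6] / [7];  Q = [1, 2, 4, 6] / [3] / [5] / [7];  common shape = (4, 1, 1, 1)

Row-insert the values π_1, π_2, … into P one at a time, bumping the leftmost entry strictly greater than the inserted value down to the next row. The recording tableau Q records, in position (i, j), the step at which that cell was added to P.
  Insert 1 (step 1): P = [1];  Q = [1]
  Insert 7 (step 2): P = [1, 7];  Q = [1, 2]
  Insert 2 (step 3): P = [1, 2] / [7];  Q = [1, 2] / [3]
  Insert 6 (step 4): P = [1, 2, 6] / [7];  Q = [1, 2, 4] / [3]
  Insert 3 (step 5): P = [1, 2, 3] / [6] / [7];  Q = [1, 2, 4] / [3] / [5]
  Insert 5 (step 6): P = [1, 2, 3, 5] / [6] / [7];  Q = [1, 2, 4, 6] / [3] / [5]
  Insert 4 (step 7): P = [1, 2, 3, 4] / [5] / [6] / [7];  Q = [1, 2, 4, 6] / [3] / [5] / [7]
Final shape: (4, 1, 1, 1).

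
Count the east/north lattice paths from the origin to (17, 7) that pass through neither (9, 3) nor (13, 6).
Number of paths = 140044

Inclusion–exclusion. Total paths: C(24, 17) = 346104. Through P₁: C(12, 9)·C(12, 8) = 108900. Through P₂: C(19, 13)·C(5, 4) = 135660. Since P₁ is strictly southwest of P₂, a monotone path through both must visit P₁ then P₂; paths through both = C(12, 9)·C(7, 4)·C(5, 4) = 38500. Avoid both = 346104 − 108900 − 135660 + 38500 = 140044.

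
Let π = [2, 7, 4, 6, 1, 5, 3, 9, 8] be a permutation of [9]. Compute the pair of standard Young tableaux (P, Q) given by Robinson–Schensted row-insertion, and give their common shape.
P = [1, 3, 5, 8] / [2, 4, 9] / [6] / [7];  Q = [1, 2, 4, 8] / [3, 6, 9] / [5] / [7];  common shape = (4, 3, 1, 1)

Row-insert the values π_1, π_2, … into P one at a time, bumping the leftmost entry strictly greater than the inserted value down to the next row. The recording tableau Q records, in position (i, j), the step at which that cell was added to P.
  Insert 2 (step 1): P = [2];  Q = [1]
  Insert 7 (step 2): P = [2, 7];  Q = [1, 2]
  Insert 4 (step 3): P = [2, 4] / [7];  Q = [1, 2] / [3]
  Insert 6 (step 4): P = [2, 4, 6] / [7];  Q = [1, 2, 4] / [3]
  Insert 1 (step 5): P = [1, 4, 6] / [2] / [7];  Q = [1, 2, 4] / [3] / [5]
  Insert 5 (step 6): P = [1, 4, 5] / [2, 6] / [7];  Q = [1, 2, 4] / [3, 6] / [5]
  Insert 3 (step 7): P = [1, 3, 5] / [2, 4] / [6] / [7];  Q = [1, 2, 4] / [3, 6] / [5] / [7]
  Insert 9 (step 8): P = [1, 3, 5, 9] / [2, 4] / [6] / [7];  Q = [1, 2, 4, 8] / [3, 6] / [5] / [7]
  Insert 8 (step 9): P = [1, 3, 5, 8] / [2, 4, 9] / [6] / [7];  Q = [1, 2, 4, 8] / [3, 6, 9] / [5] / [7]
Final shape: (4, 3, 1, 1).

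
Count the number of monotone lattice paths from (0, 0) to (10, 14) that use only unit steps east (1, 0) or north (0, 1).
Number of paths = 1961256

A monotone lattice path from (0, 0) to (10, 14) consists of 10 east steps and 14 north steps in some order, so it is determined by which 10 of the 24 steps are east. The count is C(24, 10) = 1961256.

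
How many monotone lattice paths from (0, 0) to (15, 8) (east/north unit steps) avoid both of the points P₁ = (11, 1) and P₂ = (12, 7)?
Number of paths = 285138

Inclusion–exclusion. Total paths: C(23, 15) = 490314. Through P₁: C(12, 11)·C(11, 4) = 3960. Through P₂: C(19, 12)·C(4, 3) = 201552. Since P₁ is strictly southwest of P₂, a monotone path through both must visit P₁ then P₂; paths through both = C(12, 11)·C(7, 1)·C(4, 3) = 336. Avoid both = 490314 − 3960 − 201552 + 336 = 285138.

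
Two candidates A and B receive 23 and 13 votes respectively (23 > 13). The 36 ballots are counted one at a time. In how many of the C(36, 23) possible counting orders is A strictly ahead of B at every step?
Strict-lead orderings = 641886000

Total orderings of the 36 votes with 23 for A: C(36, 23) = 2310789600. By the Bertrand ballot formula (Cycle Lemma / reflection principle), the number of orderings in which A is strictly ahead of B throughout is (p − q)/(p + q) · C(p + q, p) = (23 − 13)/(23 + 13) · 2310789600 = 641886000.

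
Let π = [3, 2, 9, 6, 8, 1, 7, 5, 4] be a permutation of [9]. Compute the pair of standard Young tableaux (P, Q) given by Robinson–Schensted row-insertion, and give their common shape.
P = [1, 4, 7] / [2, 5] / [3, 6] / [8] / [9];  Q = [1, 3, 5] / [2, 4] / [6, 7] / [8] / [9];  common shape = (3, 2, 2, 1, 1)

Row-insert the values π_1, π_2, … into P one at a time, bumping the leftmost entry strictly greater than the inserted value down to the next row. The recording tableau Q records, in position (i, j), the step at which that cell was added to P.
  Insert 3 (step 1): P = [3];  Q = [1]
  Insert 2 (step 2): P = [2] / [3];  Q = [1] / [2]
  Insert 9 (step 3): P = [2, 9] / [3];  Q = [1, 3] / [2]
  Insert 6 (step 4): P = [2, 6] / [3, 9];  Q = [1, 3] / [2, 4]
  Insert 8 (step 5): P = [2, 6, 8] / [3, 9];  Q = [1, 3, 5] / [2, 4]
  Insert 1 (step 6): P = [1, 6, 8] / [2, 9] / [3];  Q = [1, 3, 5] / [2, 4] / [6]
  Insert 7 (step 7): P = [1, 6, 7] / [2, 8] / [3, 9];  Q = [1, 3, 5] / [2, 4] / [6, 7]
  Insert 5 (step 8): P = [1, 5, 7] / [2, 6] / [3, 8] / [9];  Q = [1, 3, 5] / [2, 4] / [6, 7] / [8]
  Insert 4 (step 9): P = [1, 4, 7] / [2, 5] / [3, 6] / [8] / [9];  Q = [1, 3, 5] / [2, 4] / [6, 7] / [8] / [9]
Final shape: (3, 2, 2, 1, 1).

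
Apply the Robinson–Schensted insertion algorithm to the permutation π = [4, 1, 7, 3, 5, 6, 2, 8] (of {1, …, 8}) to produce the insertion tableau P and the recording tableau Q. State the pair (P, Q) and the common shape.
P = [1, 2, 5, 6, 8] / [3, 7] / [4];  Q = [1, 3, 5, 6, 8] / [2, 4] / [7];  common shape = (5, 2, 1)

Row-insert the values π_1, π_2, … into P one at a time, bumping the leftmost entry strictly greater than the inserted value down to the next row. The recording tableau Q records, in position (i, j), the step at which that cell was added to P.
  Insert 4 (step 1): P = [4];  Q = [1]
  Insert 1 (step 2): P = [1] / [4];  Q = [1] / [2]
  Insert 7 (step 3): P = [1, 7] / [4];  Q = [1, 3] / [2]
  Insert 3 (step 4): P = [1, 3] / [4, 7];  Q = [1, 3] / [2, 4]
  Insert 5 (step 5): P = [1, 3, 5] / [4, 7];  Q = [1, 3, 5] / [2, 4]
  Insert 6 (step 6): P = [1, 3, 5, 6] / [4, 7];  Q = [1, 3, 5, 6] / [2, 4]
  Insert 2 (step 7): P = [1, 2, 5, 6] / [3, 7] / [4];  Q = [1, 3, 5, 6] / [2, 4] / [7]
  Insert 8 (step 8): P = [1, 2, 5, 6, 8] / [3, 7] / [4];  Q = [1, 3, 5, 6, 8] / [2, 4] / [7]
Final shape: (5, 2, 1).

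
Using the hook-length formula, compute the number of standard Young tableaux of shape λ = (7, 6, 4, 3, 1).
# SYT of shape (7, 6, 4, 3, 1) = 514377500

Hook-length formula: f^λ = n! / Π hook(c), product over all cells c of the Young diagram. For λ = (7, 6, 4, 3, 1), n = 21 boxes. Hook lengths by row (left-to-right, top-to-bottom): [11, 9, 8, 6, 4, 3, 1]; [9, 7, 6, 4, 2, 1]; [6, 4, 3, 1]; [4, 2, 1]; [1]. Product of hooks = 99325771776. So f^λ = 21! / 99325771776 = 51090942171709440000 / 99325771776 = 514377500.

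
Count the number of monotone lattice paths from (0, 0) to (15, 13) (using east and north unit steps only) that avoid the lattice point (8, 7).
Number of paths = 26399700

Total paths from (0, 0) to (15, 13): C(28, 15) = 37442160. Paths through (8, 7): (paths (0, 0) → (8, 7)) × (paths (8, 7) → (15, 13)) = C(15, 8) · C(13, 7) = 6435 · 1716 = 11042460. Avoidance count = 37442160 − 11042460 = 26399700.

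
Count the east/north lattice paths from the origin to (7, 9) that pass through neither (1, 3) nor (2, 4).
Number of paths = 5980

Inclusion–exclusion. Total paths: C(16, 7) = 11440. Through P₁: C(4, 1)·C(12, 6) = 3696. Through P₂: C(6, 2)·C(10, 5) = 3780. Since P₁ is strictly southwest of P₂, a monotone path through both must visit P₁ then P₂; paths through both = C(4, 1)·C(2, 1)·C(10, 5) = 2016. Avoid both = 11440 − 3696 − 3780 + 2016 = 5980.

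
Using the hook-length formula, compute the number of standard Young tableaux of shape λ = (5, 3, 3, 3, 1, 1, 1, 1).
# SYT of shape (5, 3, 3, 3, 1, 1, 1, 1) = 3646500

Hook-length formula: f^λ = n! / Π hook(c), product over all cells c of the Young diagram. For λ = (5, 3, 3, 3, 1, 1, 1, 1), n = 18 boxes. Hook lengths by row (left-to-right, top-to-bottom): [12, 7, 6, 2, 1]; [9, 4, 3]; [8, 3, 2]; [7, 2, 1]; [4]; [3]; [2]; [1]. Product of hooks = 1755758592. So f^λ = 18! / 1755758592 = 6402373705728000 / 1755758592 = 3646500.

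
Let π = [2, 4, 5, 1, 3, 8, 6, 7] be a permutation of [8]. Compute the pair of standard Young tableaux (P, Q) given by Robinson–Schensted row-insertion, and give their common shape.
P = [1, 3, 5, 6, 7] / [2, 4, 8];  Q = [1, 2, 3, 6, 8] / [4, 5, 7];  common shape = (5, 3)

Row-insert the values π_1, π_2, … into P one at a time, bumping the leftmost entry strictly greater than the inserted value down to the next row. The recording tableau Q records, in position (i, j), the step at which that cell was added to P.
  Insert 2 (step 1): P = [2];  Q = [1]
  Insert 4 (step 2): P = [2, 4];  Q = [1, 2]
  Insert 5 (step 3): P = [2, 4, 5];  Q = [1, 2, 3]
  Insert 1 (step 4): P = [1, 4, 5] / [2];  Q = [1, 2, 3] / [4]
  Insert 3 (step 5): P = [1, 3, 5] / [2, 4];  Q = [1, 2, 3] / [4, 5]
  Insert 8 (step 6): P = [1, 3, 5, 8] / [2, 4];  Q = [1, 2, 3, 6] / [4, 5]
  Insert 6 (step 7): P = [1, 3, 5, 6] / [2, 4, 8];  Q = [1, 2, 3, 6] / [4, 5, 7]
  Insert 7 (step 8): P = [1, 3, 5, 6, 7] / [2, 4, 8];  Q = [1, 2, 3, 6, 8] / [4, 5, 7]
Final shape: (5, 3).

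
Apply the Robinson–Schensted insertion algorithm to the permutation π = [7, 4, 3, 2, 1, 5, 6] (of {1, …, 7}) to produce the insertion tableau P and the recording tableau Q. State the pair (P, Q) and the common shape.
P = [1, 5, 6] / [2] / [3] / [4] / [7];  Q = [1, 6, 7] / [2] / [3] / [4] / [5];  common shape = (3, 1, 1, 1, 1)

Row-insert the values π_1, π_2, … into P one at a time, bumping the leftmost entry strictly greater than the inserted value down to the next row. The recording tableau Q records, in position (i, j), the step at which that cell was added to P.
  Insert 7 (step 1): P = [7];  Q = [1]
  Insert 4 (step 2): P = [4] / [7];  Q = [1] / [2]
  Insert 3 (step 3): P = [3] / [4] / [7];  Q = [1] / [2] / [3]
  Insert 2 (step 4): P = [2] / [3] / [4] / [7];  Q = [1] / [2] / [3] / [4]
  Insert 1 (step 5): P = [1] / [2] / [3] / [4] / [7];  Q = [1] / [2] / [3] / [4] / [5]
  Insert 5 (step 6): P = [1, 5] / [2] / [3] / [4] / [7];  Q = [1, 6] / [2] / [3] / [4] / [5]
  Insert 6 (step 7): P = [1, 5, 6] / [2] / [3] / [4] / [7];  Q = [1, 6, 7] / [2] / [3] / [4] / [5]
Final shape: (3, 1, 1, 1, 1).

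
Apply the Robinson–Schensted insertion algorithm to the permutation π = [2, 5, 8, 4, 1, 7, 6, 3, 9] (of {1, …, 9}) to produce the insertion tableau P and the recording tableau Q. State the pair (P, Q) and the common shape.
P = [1, 3, 6, 9] / [2, 4] / [5, 7] / [8];  Q = [1, 2, 3, 9] / [4, 6] / [5, 7] / [8];  common shape = (4, 2, 2, 1)

Row-insert the values π_1, π_2, … into P one at a time, bumping the leftmost entry strictly greater than the inserted value down to the next row. The recording tableau Q records, in position (i, j), the step at which that cell was added to P.
  Insert 2 (step 1): P = [2];  Q = [1]
  Insert 5 (step 2): P = [2, 5];  Q = [1, 2]
  Insert 8 (step 3): P = [2, 5, 8];  Q = [1, 2, 3]
  Insert 4 (step 4): P = [2, 4, 8] / [5];  Q = [1, 2, 3] / [4]
  Insert 1 (step 5): P = [1, 4, 8] / [2] / [5];  Q = [1, 2, 3] / [4] / [5]
  Insert 7 (step 6): P = [1, 4, 7] / [2, 8] / [5];  Q = [1, 2, 3] / [4, 6] / [5]
  Insert 6 (step 7): P = [1, 4, 6] / [2, 7] / [5, 8];  Q = [1, 2, 3] / [4, 6] / [5, 7]
  Insert 3 (step 8): P = [1, 3, 6] / [2, 4] / [5, 7] / [8];  Q = [1, 2, 3] / [4, 6] / [5, 7] / [8]
  Insert 9 (step 9): P = [1, 3, 6, 9] / [2, 4] / [5, 7] / [8];  Q = [1, 2, 3, 9] / [4, 6] / [5, 7] / [8]
Final shape: (4, 2, 2, 1).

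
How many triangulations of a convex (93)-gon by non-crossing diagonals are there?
C_91 = 3935312233584004685417853572763349509774031680023800

These polygon triangulations are counted by the Catalan number C_n = (1/(n + 1)) · C(2n, n). For n = 91: C_91 = (1/92) · C(182, 91) = 362048725489728431058442528694228154899210914562189600/92 = 3935312233584004685417853572763349509774031680023800.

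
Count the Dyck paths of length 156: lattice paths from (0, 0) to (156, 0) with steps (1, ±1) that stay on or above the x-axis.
C_78 = 73745243611532458459690151854647329239335600

These Dyck paths are counted by the Catalan number C_n = (1/(n + 1)) · C(2n, n). For n = 78: C_78 = (1/79) · C(156, 78) = 5825874245311064218315521996517139009907512400/79 = 73745243611532458459690151854647329239335600.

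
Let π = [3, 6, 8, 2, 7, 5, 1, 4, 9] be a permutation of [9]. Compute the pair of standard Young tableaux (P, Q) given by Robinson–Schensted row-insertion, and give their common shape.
P = [1, 4, 7, 9] / [2, 5] / [3, 6] / [8];  Q = [1, 2, 3, 9] / [4, 5] / [6, 8] / [7];  common shape = (4, 2, 2, 1)

Row-insert the values π_1, π_2, … into P one at a time, bumping the leftmost entry strictly greater than the inserted value down to the next row. The recording tableau Q records, in position (i, j), the step at which that cell was added to P.
  Insert 3 (step 1): P = [3];  Q = [1]
  Insert 6 (step 2): P = [3, 6];  Q = [1, 2]
  Insert 8 (step 3): P = [3, 6, 8];  Q = [1, 2, 3]
  Insert 2 (step 4): P = [2, 6, 8] / [3];  Q = [1, 2, 3] / [4]
  Insert 7 (step 5): P = [2, 6, 7] / [3, 8];  Q = [1, 2, 3] / [4, 5]
  Insert 5 (step 6): P = [2, 5, 7] / [3, 6] / [8];  Q = [1, 2, 3] / [4, 5] / [6]
  Insert 1 (step 7): P = [1, 5, 7] / [2, 6] / [3] / [8];  Q = [1, 2, 3] / [4, 5] / [6] / [7]
  Insert 4 (step 8): P = [1, 4, 7] / [2, 5] / [3, 6] / [8];  Q = [1, 2, 3] / [4, 5] / [6, 8] / [7]
  Insert 9 (step 9): P = [1, 4, 7, 9] / [2, 5] / [3, 6] / [8];  Q = [1, 2, 3, 9] / [4, 5] / [6, 8] / [7]
Final shape: (4, 2, 2, 1).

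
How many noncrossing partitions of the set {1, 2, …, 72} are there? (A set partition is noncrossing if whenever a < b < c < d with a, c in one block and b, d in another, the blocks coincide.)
C_72 = 20276890389709399862928998568254641025700

These noncrossing partitions are counted by the Catalan number C_n = (1/(n + 1)) · C(2n, n). For n = 72: C_72 = (1/73) · C(144, 72) = 1480212998448786189993816895482588794876100/73 = 20276890389709399862928998568254641025700.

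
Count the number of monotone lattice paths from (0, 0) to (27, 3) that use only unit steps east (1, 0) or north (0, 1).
Number of paths = 4060

A monotone lattice path from (0, 0) to (27, 3) consists of 27 east steps and 3 north steps in some order, so it is determined by which 27 of the 30 steps are east. The count is C(30, 27) = 4060.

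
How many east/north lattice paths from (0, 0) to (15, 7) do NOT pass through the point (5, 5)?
Number of paths = 153912

Total paths from (0, 0) to (15, 7): C(22, 15) = 170544. Paths through (5, 5): (paths (0, 0) → (5, 5)) × (paths (5, 5) → (15, 7)) = C(10, 5) · C(12, 10) = 252 · 66 = 16632. Avoidance count = 170544 − 16632 = 153912.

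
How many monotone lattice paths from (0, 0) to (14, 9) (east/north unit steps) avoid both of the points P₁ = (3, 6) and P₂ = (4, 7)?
Number of paths = 775922

Inclusion–exclusion. Total paths: C(23, 14) = 817190. Through P₁: C(9, 3)·C(14, 11) = 30576. Through P₂: C(11, 4)·C(12, 10) = 21780. Since P₁ is strictly southwest of P₂, a monotone path through both must visit P₁ then P₂; paths through both = C(9, 3)·C(2, 1)·C(12, 10) = 11088. Avoid both = 817190 − 30576 − 21780 + 11088 = 775922.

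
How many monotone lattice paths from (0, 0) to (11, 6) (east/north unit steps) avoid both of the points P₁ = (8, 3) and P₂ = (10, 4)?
Number of paths = 7558

Inclusion–exclusion. Total paths: C(17, 11) = 12376. Through P₁: C(11, 8)·C(6, 3) = 3300. Through P₂: C(14, 10)·C(3, 1) = 3003. Since P₁ is strictly southwest of P₂, a monotone path through both must visit P₁ then P₂; paths through both = C(11, 8)·C(3, 2)·C(3, 1) = 1485. Avoid both = 12376 − 3300 − 3003 + 1485 = 7558.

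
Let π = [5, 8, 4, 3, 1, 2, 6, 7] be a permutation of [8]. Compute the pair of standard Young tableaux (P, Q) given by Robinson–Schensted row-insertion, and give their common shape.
P = [1, 2, 6, 7] / [3, 8] / [4] / [5];  Q = [1, 2, 7, 8] / [3, 6] / [4] / [5];  common shape = (4, 2, 1, 1)

Row-insert the values π_1, π_2, … into P one at a time, bumping the leftmost entry strictly greater than the inserted value down to the next row. The recording tableau Q records, in position (i, j), the step at which that cell was added to P.
  Insert 5 (step 1): P = [5];  Q = [1]
  Insert 8 (step 2): P = [5, 8];  Q = [1, 2]
  Insert 4 (step 3): P = [4, 8] / [5];  Q = [1, 2] / [3]
  Insert 3 (step 4): P = [3, 8] / [4] / [5];  Q = [1, 2] / [3] / [4]
  Insert 1 (step 5): P = [1, 8] / [3] / [4] / [5];  Q = [1, 2] / [3] / [4] / [5]
  Insert 2 (step 6): P = [1, 2] / [3, 8] / [4] / [5];  Q = [1, 2] / [3, 6] / [4] / [5]
  Insert 6 (step 7): P = [1, 2, 6] / [3, 8] / [4] / [5];  Q = [1, 2, 7] / [3, 6] / [4] / [5]
  Insert 7 (step 8): P = [1, 2, 6, 7] / [3, 8] / [4] / [5];  Q = [1, 2, 7, 8] / [3, 6] / [4] / [5]
Final shape: (4, 2, 1, 1).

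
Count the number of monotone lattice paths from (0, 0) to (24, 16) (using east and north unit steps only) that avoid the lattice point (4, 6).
Number of paths = 56542648500

Total paths from (0, 0) to (24, 16): C(40, 24) = 62852101650. Paths through (4, 6): (paths (0, 0) → (4, 6)) × (paths (4, 6) → (24, 16)) = C(10, 4) · C(30, 20) = 210 · 30045015 = 6309453150. Avoidance count = 62852101650 − 6309453150 = 56542648500.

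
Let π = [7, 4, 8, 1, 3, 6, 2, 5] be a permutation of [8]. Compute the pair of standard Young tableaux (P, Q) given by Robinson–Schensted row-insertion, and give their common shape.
P = [1, 2, 5] / [3, 6] / [4, 8] / [7];  Q = [1, 3, 6] / [2, 5] / [4, 8] / [7];  common shape = (3, 2, 2, 1)

Row-insert the values π_1, π_2, … into P one at a time, bumping the leftmost entry strictly greater than the inserted value down to the next row. The recording tableau Q records, in position (i, j), the step at which that cell was added to P.
  Insert 7 (step 1): P = [7];  Q = [1]
  Insert 4 (step 2): P = [4] / [7];  Q = [1] / [2]
  Insert 8 (step 3): P = [4, 8] / [7];  Q = [1, 3] / [2]
  Insert 1 (step 4): P = [1, 8] / [4] / [7];  Q = [1, 3] / [2] / [4]
  Insert 3 (step 5): P = [1, 3] / [4, 8] / [7];  Q = [1, 3] / [2, 5] / [4]
  Insert 6 (step 6): P = [1, 3, 6] / [4, 8] / [7];  Q = [1, 3, 6] / [2, 5] / [4]
  Insert 2 (step 7): P = [1, 2, 6] / [3, 8] / [4] / [7];  Q = [1, 3, 6] / [2, 5] / [4] / [7]
  Insert 5 (step 8): P = [1, 2, 5] / [3, 6] / [4, 8] / [7];  Q = [1, 3, 6] / [2, 5] / [4, 8] / [7]
Final shape: (3, 2, 2, 1).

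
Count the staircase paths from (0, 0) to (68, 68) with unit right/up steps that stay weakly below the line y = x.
C_68 = 86218923998960285726185640663701108500

These NE paths below the diagonal are counted by the Catalan number C_n = (1/(n + 1)) · C(2n, n). For n = 68: C_68 = (1/69) · C(136, 68) = 5949105755928259715106809205795376486500/69 = 86218923998960285726185640663701108500.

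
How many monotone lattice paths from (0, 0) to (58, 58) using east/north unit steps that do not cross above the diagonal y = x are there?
C_58 = 104088460289122304033498318812080

These NE paths below the diagonal are counted by the Catalan number C_n = (1/(n + 1)) · C(2n, n). For n = 58: C_58 = (1/59) · C(116, 58) = 6141219157058215937976400809912720/59 = 104088460289122304033498318812080.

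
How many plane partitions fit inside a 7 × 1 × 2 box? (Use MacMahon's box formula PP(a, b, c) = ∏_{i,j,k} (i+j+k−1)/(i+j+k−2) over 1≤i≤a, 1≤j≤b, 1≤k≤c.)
PP(7, 1, 2) = 36

Evaluate the triple product over i = 1..7, j = 1..1, k = 1..2. The factors are (2/1) · (3/2) · (3/2) · (4/3) · (4/3) · (5/4) · (5/4) · (6/5) · … (14 factors total). The numerators and denominators telescope so the product is an integer; carrying out the multiplication exactly gives PP(7, 1, 2) = 36.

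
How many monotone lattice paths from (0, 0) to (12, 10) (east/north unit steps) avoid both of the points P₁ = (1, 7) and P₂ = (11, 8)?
Number of paths = 417252

Inclusion–exclusion. Total paths: C(22, 12) = 646646. Through P₁: C(8, 1)·C(14, 11) = 2912. Through P₂: C(19, 11)·C(3, 1) = 226746. Since P₁ is strictly southwest of P₂, a monotone path through both must visit P₁ then P₂; paths through both = C(8, 1)·C(11, 10)·C(3, 1) = 264. Avoid both = 646646 − 2912 − 226746 + 264 = 417252.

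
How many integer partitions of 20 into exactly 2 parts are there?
p(20, 2 parts) = 10

Partitions of n into exactly k parts are in bijection with partitions of n − k into at most k parts (subtract 1 from each part). So p(20, exactly 2) = p(18, parts ≤ 2). Computing via the recurrence p(m, j) = p(m, j−1) + p(m−j, j) gives 10.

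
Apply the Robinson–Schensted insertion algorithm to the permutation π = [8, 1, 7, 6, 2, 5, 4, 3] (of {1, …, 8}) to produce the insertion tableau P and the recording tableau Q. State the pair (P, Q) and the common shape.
P = [1, 2, 3] / [4] / [5] / [6] / [7] / [8];  Q = [1, 3, 6] / [2] / [4] / [5] / [7] / [8];  common shape = (3, 1, 1, 1, 1, 1)

Row-insert the values π_1, π_2, … into P one at a time, bumping the leftmost entry strictly greater than the inserted value down to the next row. The recording tableau Q records, in position (i, j), the step at which that cell was added to P.
  Insert 8 (step 1): P = [8];  Q = [1]
  Insert 1 (step 2): P = [1] / [8];  Q = [1] / [2]
  Insert 7 (step 3): P = [1, 7] / [8];  Q = [1, 3] / [2]
  Insert 6 (step 4): P = [1, 6] / [7] / [8];  Q = [1, 3] / [2] / [4]
  Insert 2 (step 5): P = [1, 2] / [6] / [7] / [8];  Q = [1, 3] / [2] / [4] / [5]
  Insert 5 (step 6): P = [1, 2, 5] / [6] / [7] / [8];  Q = [1, 3, 6] / [2] / [4] / [5]
  Insert 4 (step 7): P = [1, 2, 4] / [5] / [6] / [7] / [8];  Q = [1, 3, 6] / [2] / [4] / [5] / [7]
  Insert 3 (step 8): P = [1, 2, 3] / [4] / [5] / [6] / [7] / [8];  Q = [1, 3, 6] / [2] / [4] / [5] / [7] / [8]
Final shape: (3, 1, 1, 1, 1, 1).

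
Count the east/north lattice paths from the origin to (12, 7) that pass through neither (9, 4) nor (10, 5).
Number of paths = 26650

Inclusion–exclusion. Total paths: C(19, 12) = 50388. Through P₁: C(13, 9)·C(6, 3) = 14300. Through P₂: C(15, 10)·C(4, 2) = 18018. Since P₁ is strictly southwest of P₂, a monotone path through both must visit P₁ then P₂; paths through both = C(13, 9)·C(2, 1)·C(4, 2) = 8580. Avoid both = 50388 − 14300 − 18018 + 8580 = 26650.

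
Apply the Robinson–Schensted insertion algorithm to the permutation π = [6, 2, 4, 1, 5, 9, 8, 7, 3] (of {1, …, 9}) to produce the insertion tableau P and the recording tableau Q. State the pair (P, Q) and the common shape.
P = [1, 3, 5, 7] / [2, 4] / [6, 8] / [9];  Q = [1, 3, 5, 6] / [2, 7] / [4, 8] / [9];  common shape = (4, 2, 2, 1)

Row-insert the values π_1, π_2, … into P one at a time, bumping the leftmost entry strictly greater than the inserted value down to the next row. The recording tableau Q records, in position (i, j), the step at which that cell was added to P.
  Insert 6 (step 1): P = [6];  Q = [1]
  Insert 2 (step 2): P = [2] / [6];  Q = [1] / [2]
  Insert 4 (step 3): P = [2, 4] / [6];  Q = [1, 3] / [2]
  Insert 1 (step 4): P = [1, 4] / [2] / [6];  Q = [1, 3] / [2] / [4]
  Insert 5 (step 5): P = [1, 4, 5] / [2] / [6];  Q = [1, 3, 5] / [2] / [4]
  Insert 9 (step 6): P = [1, 4, 5, 9] / [2] / [6];  Q = [1, 3, 5, 6] / [2] / [4]
  Insert 8 (step 7): P = [1, 4, 5, 8] / [2, 9] / [6];  Q = [1, 3, 5, 6] / [2, 7] / [4]
  Insert 7 (step 8): P = [1, 4, 5, 7] / [2, 8] / [6, 9];  Q = [1, 3, 5, 6] / [2, 7] / [4, 8]
  Insert 3 (step 9): P = [1, 3, 5, 7] / [2, 4] / [6, 8] / [9];  Q = [1, 3, 5, 6] / [2, 7] / [4, 8] / [9]
Final shape: (4, 2, 2, 1).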